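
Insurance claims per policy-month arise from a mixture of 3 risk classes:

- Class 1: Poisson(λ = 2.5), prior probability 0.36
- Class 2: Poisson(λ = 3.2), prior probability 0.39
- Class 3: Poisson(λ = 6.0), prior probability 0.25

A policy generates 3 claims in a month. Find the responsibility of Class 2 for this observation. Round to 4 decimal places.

0.4666

Apply Bayes' rule: the posterior for each component is proportional to its prior times its likelihood at x.
Evaluate each component's likelihood at the observed value:
  p_1 = e^(−2.5)·2.5^3/3! = 0.213763
  p_2 = e^(−3.2)·3.2^3/3! = 0.222616
  p_3 = e^(−6.0)·6.0^3/3! = 0.0892351
Multiply by the mixture weights:
  w_1·p_1 = 0.36 × 0.213763 = 0.0769547
  w_2·p_2 = 0.39 × 0.222616 = 0.0868202
  w_3·p_3 = 0.25 × 0.0892351 = 0.0223088
Sum: 0.0769547 + 0.0868202 + 0.0223088 = 0.186084
P(Class 2 | 3 claims) = 0.0868202 / 0.186084 ≈ 0.4666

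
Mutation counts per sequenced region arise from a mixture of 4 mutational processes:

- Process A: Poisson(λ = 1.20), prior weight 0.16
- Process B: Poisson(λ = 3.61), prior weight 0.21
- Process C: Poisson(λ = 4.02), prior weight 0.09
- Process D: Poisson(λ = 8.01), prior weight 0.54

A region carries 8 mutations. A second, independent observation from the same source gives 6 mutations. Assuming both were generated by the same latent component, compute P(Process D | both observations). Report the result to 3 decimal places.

The responsibility of component k is π_k f_k(x) divided by Σ_j π_j f_j(x).
Since both observations come from the same component, the likelihood for component k is f_k(x₁)·f_k(x₂).
  p_A = [3.212e-05] × [0.00124911] = 4.01215e-08
  p_B = [0.0193524] × [0.0831587] = 0.00160932
  p_C = [0.0303686] × [0.105235] = 0.00319583
  p_D = [0.139586] × [0.121833] = 0.0170061
Multiply by the mixture weights:
  π_A·p_A = 0.16 × 4.01215e-08 = 6.41945e-09
  π_B·p_B = 0.21 × 0.00160932 = 0.000337957
  π_C·p_C = 0.09 × 0.00319583 = 0.000287625
  π_D·p_D = 0.54 × 0.0170061 = 0.00918329
Normaliser: 6.41945e-09 + 0.000337957 + 0.000287625 + 0.00918329 = 0.00980888
P(Process D | x) = 0.00918329 / 0.00980888 ≈ 0.936

0.936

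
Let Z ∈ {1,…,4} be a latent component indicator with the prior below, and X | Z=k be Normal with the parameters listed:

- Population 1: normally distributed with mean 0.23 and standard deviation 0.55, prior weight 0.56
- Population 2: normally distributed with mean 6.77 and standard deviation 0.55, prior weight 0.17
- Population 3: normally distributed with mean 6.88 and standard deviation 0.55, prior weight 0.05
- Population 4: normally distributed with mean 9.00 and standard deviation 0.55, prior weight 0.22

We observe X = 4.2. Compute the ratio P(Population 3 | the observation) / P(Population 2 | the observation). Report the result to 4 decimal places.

The posterior odds equal the prior odds times the likelihood ratio: (π_i/π_j)·(f_i(x)/f_j(x)).
Evaluate each component's likelihood at the observed value:
  p_1 = (1/(0.55·√(2π)))·exp(−(4.2−0.23)²/(2·0.55²)) = 0.725350·exp(-26.05107) = 3.52135e-12
  p_2 = (1/(0.55·√(2π)))·exp(−(4.2−6.77)²/(2·0.55²)) = 0.725350·exp(-10.91719) = 1.31605e-05
  p_3 = (1/(0.55·√(2π)))·exp(−(4.2−6.88)²/(2·0.55²)) = 0.725350·exp(-11.87174) = 5.06662e-06
  p_4 = (1/(0.55·√(2π)))·exp(−(4.2−9.00)²/(2·0.55²)) = 0.725350·exp(-38.08264) = 2.09636e-17
Odds = (0.05/0.17) × (5.06662e-06/1.31605e-05) = 0.294118 × 0.384987 ≈ 0.1132

0.1132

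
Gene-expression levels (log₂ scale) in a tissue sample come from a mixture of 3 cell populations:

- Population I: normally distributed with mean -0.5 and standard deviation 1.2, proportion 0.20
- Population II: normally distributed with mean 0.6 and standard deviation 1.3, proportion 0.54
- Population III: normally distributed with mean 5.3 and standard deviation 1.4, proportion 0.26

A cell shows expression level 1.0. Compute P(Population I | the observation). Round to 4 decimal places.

0.1609

The responsibility of component k is w_k f_k(x) divided by Σ_j w_j f_j(x).
Normal densities:
  p_I = (1/(1.2·√(2π)))·exp(−(1.0−-0.5)²/(2·1.2²)) = 0.332452·exp(-0.78125) = 0.152208
  p_II = (1/(1.3·√(2π)))·exp(−(1.0−0.6)²/(2·1.3²)) = 0.306879·exp(-0.04734) = 0.29269
  p_III = (1/(1.4·√(2π)))·exp(−(1.0−5.3)²/(2·1.4²)) = 0.284959·exp(-4.71684) = 0.00254851
Multiply by the mixture weights:
  w_I·p_I = 0.20 × 0.152208 = 0.0304415
  w_II·p_II = 0.54 × 0.29269 = 0.158053
  w_III·p_III = 0.26 × 0.00254851 = 0.000662612
Sum: 0.0304415 + 0.158053 + 0.000662612 = 0.189157
P(Population I | the observation) = 0.0304415 / 0.189157 ≈ 0.1609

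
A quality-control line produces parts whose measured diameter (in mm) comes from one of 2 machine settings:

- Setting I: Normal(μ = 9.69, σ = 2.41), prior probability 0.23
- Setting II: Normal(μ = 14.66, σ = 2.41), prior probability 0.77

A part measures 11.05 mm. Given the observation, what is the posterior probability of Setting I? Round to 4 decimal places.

The responsibility of component k is P(Z=k) f_k(x) divided by Σ_j P(Z=j) f_j(x).
Normal densities:
  p_I = (1/(2.41·√(2π)))·exp(−(11.05−9.69)²/(2·2.41²)) = 0.165536·exp(-0.15923) = 0.14117
  p_II = (1/(2.41·√(2π)))·exp(−(11.05−14.66)²/(2·2.41²)) = 0.165536·exp(-1.12189) = 0.0539091
Unnormalised posteriors:
  P(Z=I)·p_I = 0.23 × 0.14117 = 0.0324691
  P(Z=II)·p_II = 0.77 × 0.0539091 = 0.04151
Normaliser: 0.0324691 + 0.04151 = 0.0739791
P(Setting I | data) ≈ 0.4389

0.4389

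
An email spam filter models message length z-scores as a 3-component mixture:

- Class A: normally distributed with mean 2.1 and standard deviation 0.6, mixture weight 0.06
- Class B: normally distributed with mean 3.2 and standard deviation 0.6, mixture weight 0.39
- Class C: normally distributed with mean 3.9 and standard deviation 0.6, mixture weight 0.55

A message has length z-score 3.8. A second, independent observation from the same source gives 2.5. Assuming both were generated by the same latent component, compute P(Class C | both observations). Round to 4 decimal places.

P(component k | x) = w_k·f_k(x) / marginal(x), where marginal(x) = Σ_j w_j·f_j(x).
Since both observations come from the same component, the likelihood for component k is f_k(x₁)·f_k(x₂).
  p_A = [(1/(0.6·√(2π)))·exp(−(3.8−2.1)²/(2·0.6²)) = 0.664904·exp(-4.01389) = 0.0120102] × [0.532413] = 0.00639437
  p_B = [(1/(0.6·√(2π)))·exp(−(3.8−3.2)²/(2·0.6²)) = 0.664904·exp(-0.50000) = 0.403285] × [0.336664] = 0.135772
  p_C = [(1/(0.6·√(2π)))·exp(−(3.8−3.9)²/(2·0.6²)) = 0.664904·exp(-0.01389) = 0.655733] × [0.0437031] = 0.0286576
Weight by the priors:
  w_A·p_A = 0.06 × 0.00639437 = 0.000383662
  w_B·p_B = 0.39 × 0.135772 = 0.0529509
  w_C·p_C = 0.55 × 0.0286576 = 0.0157617
Sum: 0.000383662 + 0.0529509 + 0.0157617 = 0.0690963
Responsibility of Class C: 0.0157617 / 0.0690963 ≈ 0.2281

0.2281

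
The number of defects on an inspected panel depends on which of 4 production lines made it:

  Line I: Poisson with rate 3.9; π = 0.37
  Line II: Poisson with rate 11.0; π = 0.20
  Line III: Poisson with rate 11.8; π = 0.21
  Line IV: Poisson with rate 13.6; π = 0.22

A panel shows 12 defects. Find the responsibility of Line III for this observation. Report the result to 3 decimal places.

0.348

The responsibility of component k is π_k f_k(x) divided by Σ_j π_j f_j(x).
Evaluate each component's likelihood at the observed value:
  L_I = e^(−3.9)·3.9^12/12! = 0.000523227
  L_II = e^(−11.0)·11.0^12/12! = 0.10943
  L_III = e^(−11.8)·11.8^12/12! = 0.114175
  L_IV = e^(−13.6)·13.6^12/12! = 0.103687
Multiply by the mixture weights:
  π_I·L_I = 0.37 × 0.000523227 = 0.000193594
  π_II·L_II = 0.20 × 0.10943 = 0.021886
  π_III·L_III = 0.21 × 0.114175 = 0.0239768
  π_IV·L_IV = 0.22 × 0.103687 = 0.0228112
Sum: 0.000193594 + 0.021886 + 0.0239768 + 0.0228112 = 0.0688676
P(Line III | x) = 0.0239768 / 0.0688676 ≈ 0.348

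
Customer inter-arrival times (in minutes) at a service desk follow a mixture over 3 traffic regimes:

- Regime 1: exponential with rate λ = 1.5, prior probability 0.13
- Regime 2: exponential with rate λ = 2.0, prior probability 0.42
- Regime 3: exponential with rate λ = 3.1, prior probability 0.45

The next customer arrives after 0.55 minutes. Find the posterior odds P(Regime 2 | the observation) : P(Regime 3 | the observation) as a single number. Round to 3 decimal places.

1.103

Since P(k|x) ∝ w_k f_k(x), the posterior odds are w_i f_i(x) / (w_j f_j(x)).
Evaluate each component's likelihood at the observed value:
  p_1 = 1.5·e^(−1.5·0.55) = 1.5·e^(−0.8250) = 0.657352
  p_2 = 2.0·e^(−2.0·0.55) = 2.0·e^(−1.1000) = 0.665742
  p_3 = 3.1·e^(−3.1·0.55) = 3.1·e^(−1.7050) = 0.563494
Posterior odds = (w_2·p_2) / (w_3·p_3) = (0.42·0.665742) / (0.45·0.563494) = 0.279612 / 0.253572 ≈ 1.103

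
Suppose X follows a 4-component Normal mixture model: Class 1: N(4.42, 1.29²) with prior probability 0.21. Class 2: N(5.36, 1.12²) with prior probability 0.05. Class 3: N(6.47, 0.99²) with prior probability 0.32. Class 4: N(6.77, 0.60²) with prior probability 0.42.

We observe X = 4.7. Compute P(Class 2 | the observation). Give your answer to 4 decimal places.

0.1423

Posterior ∝ prior × likelihood, so P(k | x) ∝ π_k f_k(x); normalise over all components.
Component likelihoods at x = 4.7:
  f_1 = (1/(1.29·√(2π)))·exp(−(4.7−4.42)²/(2·1.29²)) = 0.309258·exp(-0.02356) = 0.302058
  f_2 = (1/(1.12·√(2π)))·exp(−(4.7−5.36)²/(2·1.12²)) = 0.356198·exp(-0.17363) = 0.299424
  f_3 = (1/(0.99·√(2π)))·exp(−(4.7−6.47)²/(2·0.99²)) = 0.402972·exp(-1.59826) = 0.0815007
  f_4 = (1/(0.60·√(2π)))·exp(−(4.7−6.77)²/(2·0.60²)) = 0.664904·exp(-5.95125) = 0.00173047
Unnormalised posteriors:
  π_1·f_1 = 0.21 × 0.302058 = 0.0634321
  π_2·f_2 = 0.05 × 0.299424 = 0.0149712
  π_3·f_3 = 0.32 × 0.0815007 = 0.0260802
  π_4·f_4 = 0.42 × 0.00173047 = 0.000726797
Normaliser: 0.0634321 + 0.0149712 + 0.0260802 + 0.000726797 = 0.10521
So the posterior for Class 2 is 0.0149712 / 0.10521 ≈ 0.1423.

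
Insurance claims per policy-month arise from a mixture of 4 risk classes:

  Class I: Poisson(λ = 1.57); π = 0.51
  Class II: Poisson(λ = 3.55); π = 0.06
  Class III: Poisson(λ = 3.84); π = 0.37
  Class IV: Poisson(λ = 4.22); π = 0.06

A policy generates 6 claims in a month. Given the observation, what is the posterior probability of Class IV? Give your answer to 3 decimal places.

0.140

Apply Bayes' rule: the posterior for each component is proportional to its prior times its likelihood at x.
Evaluate each component's likelihood at the observed value:
  f_I = e^(−1.57)·1.57^6/6! = 0.00432736
  f_II = e^(−3.55)·3.55^6/6! = 0.0798532
  f_III = e^(−3.84)·3.84^6/6! = 0.0957115
  f_IV = e^(−4.22)·4.22^6/6! = 0.115297
Weight by the priors:
  π_I·f_I = 0.51 × 0.00432736 = 0.00220695
  π_II·f_II = 0.06 × 0.0798532 = 0.00479119
  π_III·f_III = 0.37 × 0.0957115 = 0.0354132
  π_IV·f_IV = 0.06 × 0.115297 = 0.00691784
Marginal: 0.00220695 + 0.00479119 + 0.0354132 + 0.00691784 = 0.0493292
P(Class IV | 6 claims) ≈ 0.140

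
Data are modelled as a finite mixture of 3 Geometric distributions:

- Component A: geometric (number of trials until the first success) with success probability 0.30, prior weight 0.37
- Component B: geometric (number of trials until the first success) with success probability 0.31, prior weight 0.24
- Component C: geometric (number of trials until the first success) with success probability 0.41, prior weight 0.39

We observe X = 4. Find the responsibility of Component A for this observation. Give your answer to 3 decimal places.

0.399

Apply Bayes' rule: the posterior for each component is proportional to its prior times its likelihood at x.
Geometric probabilities:
  L_A = 0.1029
  L_B = 0.101838
  L_C = 0.0842054
Unnormalised posteriors:
  P(Z=A)·L_A = 0.37 × 0.1029 = 0.038073
  P(Z=B)·L_B = 0.24 × 0.101838 = 0.0244411
  P(Z=C)·L_C = 0.39 × 0.0842054 = 0.0328401
Normaliser: 0.038073 + 0.0244411 + 0.0328401 = 0.0953542
P(Component A | the observation) = 0.038073 / 0.0953542 ≈ 0.399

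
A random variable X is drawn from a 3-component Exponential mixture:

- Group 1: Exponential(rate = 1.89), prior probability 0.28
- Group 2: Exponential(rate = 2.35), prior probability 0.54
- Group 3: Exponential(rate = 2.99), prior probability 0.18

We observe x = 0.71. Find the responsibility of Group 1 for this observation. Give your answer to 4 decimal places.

The responsibility of component k is w_k f_k(x) divided by Σ_j w_j f_j(x).
Evaluate each component's likelihood at the observed value:
  f_1 = 0.493949
  f_2 = 0.443045
  f_3 = 0.357855
Unnormalised posteriors:
  w_1·f_1 = 0.28 × 0.493949 = 0.138306
  w_2·f_2 = 0.54 × 0.443045 = 0.239244
  w_3·f_3 = 0.18 × 0.357855 = 0.064414
Marginal: 0.138306 + 0.239244 + 0.064414 = 0.441964
P(Group 1 | x) ≈ 0.3129

0.3129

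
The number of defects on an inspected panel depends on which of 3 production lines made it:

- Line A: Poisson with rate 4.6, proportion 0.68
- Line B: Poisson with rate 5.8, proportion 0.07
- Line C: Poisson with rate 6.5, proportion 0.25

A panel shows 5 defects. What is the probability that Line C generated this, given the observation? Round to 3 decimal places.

P(component k | x) = P(Z=k)·f_k(x) / marginal(x), where marginal(x) = Σ_j P(Z=j)·f_j(x).
Component likelihoods at x = 5 defects:
  p_A = e^(−4.6)·4.6^5/5! = 0.172526
  p_B = e^(−5.8)·5.8^5/5! = 0.165596
  p_C = e^(−6.5)·6.5^5/5! = 0.145369
Prior × likelihood for each component:
  P(Z=A)·p_A = 0.68 × 0.172526 = 0.117317
  P(Z=B)·p_B = 0.07 × 0.165596 = 0.0115917
  P(Z=C)·p_C = 0.25 × 0.145369 = 0.0363422
Normaliser: 0.117317 + 0.0115917 + 0.0363422 = 0.165251
Responsibility of Line C: 0.0363422 / 0.165251 ≈ 0.220

0.220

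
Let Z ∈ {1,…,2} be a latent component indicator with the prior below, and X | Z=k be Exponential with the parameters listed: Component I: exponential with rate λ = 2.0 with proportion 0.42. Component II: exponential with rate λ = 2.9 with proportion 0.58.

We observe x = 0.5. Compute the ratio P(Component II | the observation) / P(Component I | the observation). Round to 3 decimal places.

Since P(k|x) ∝ π_k f_k(x), the posterior odds are π_i f_i(x) / (π_j f_j(x)).
Exponential densities:
  L_I = 0.735759
  L_II = 0.680254
Posterior odds = (π_II·L_II) / (π_I·L_I) = (0.58·0.680254) / (0.42·0.735759) = 0.394547 / 0.309019 ≈ 1.277

1.277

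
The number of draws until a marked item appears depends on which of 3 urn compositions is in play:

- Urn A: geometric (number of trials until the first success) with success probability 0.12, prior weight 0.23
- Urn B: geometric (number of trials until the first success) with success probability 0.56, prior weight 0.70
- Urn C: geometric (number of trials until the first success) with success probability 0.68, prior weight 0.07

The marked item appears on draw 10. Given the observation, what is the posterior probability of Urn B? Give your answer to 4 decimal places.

0.0270

The responsibility of component k is π_k f_k(x) divided by Σ_j π_j f_j(x).
Component likelihoods at x = 10:
  L_A = 0.12·(1−0.12)^9 = 0.12·0.316478 = 0.0379774
  L_B = 0.56·(1−0.56)^9 = 0.56·0.000618122 = 0.000346148
  L_C = 0.68·(1−0.68)^9 = 0.68·3.51844e-05 = 2.39254e-05
Multiply by the mixture weights:
  π_A·L_A = 0.23 × 0.0379774 = 0.0087348
  π_B·L_B = 0.70 × 0.000346148 = 0.000242304
  π_C·L_C = 0.07 × 2.39254e-05 = 1.67478e-06
Normaliser: 0.0087348 + 0.000242304 + 1.67478e-06 = 0.00897878
Responsibility of Urn B: 0.000242304 / 0.00897878 ≈ 0.0270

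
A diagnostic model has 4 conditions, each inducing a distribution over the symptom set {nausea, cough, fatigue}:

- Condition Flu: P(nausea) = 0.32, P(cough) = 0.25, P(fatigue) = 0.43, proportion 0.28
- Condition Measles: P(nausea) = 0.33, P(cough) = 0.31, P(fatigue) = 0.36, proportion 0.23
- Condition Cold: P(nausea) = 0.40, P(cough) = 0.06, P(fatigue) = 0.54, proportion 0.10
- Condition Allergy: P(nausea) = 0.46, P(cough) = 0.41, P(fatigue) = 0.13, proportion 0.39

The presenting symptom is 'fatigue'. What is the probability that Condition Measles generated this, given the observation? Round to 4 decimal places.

The responsibility of component k is π_k f_k(x) divided by Σ_j π_j f_j(x).
Component likelihoods at x = 'fatigue':
  p_Flu = P(fatigue | comp) = 0.43
  p_Measles = P(fatigue | comp) = 0.36
  p_Cold = P(fatigue | comp) = 0.54
  p_Allergy = P(fatigue | comp) = 0.13
Multiply by the mixture weights:
  π_Flu·p_Flu = 0.28 × 0.43 = 0.1204
  π_Measles·p_Measles = 0.23 × 0.36 = 0.0828
  π_Cold·p_Cold = 0.10 × 0.54 = 0.054
  π_Allergy·p_Allergy = 0.39 × 0.13 = 0.0507
Normaliser: 0.1204 + 0.0828 + 0.054 + 0.0507 = 0.3079
P(Condition Measles | x) = 0.0828 / 0.3079 ≈ 0.2689

0.2689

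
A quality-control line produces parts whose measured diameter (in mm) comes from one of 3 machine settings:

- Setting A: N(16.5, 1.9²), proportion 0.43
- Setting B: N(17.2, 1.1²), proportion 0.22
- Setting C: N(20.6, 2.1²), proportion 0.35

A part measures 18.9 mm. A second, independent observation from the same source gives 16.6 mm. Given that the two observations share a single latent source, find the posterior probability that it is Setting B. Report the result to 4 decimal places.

The responsibility of component k is π_k f_k(x) divided by Σ_j π_j f_j(x).
Since both observations come from the same component, the likelihood for component k is f_k(x₁)·f_k(x₂).
  L_A = [0.0945547] × [0.209679] = 0.0198261
  L_B = [0.109869] × [0.312544] = 0.034339
  L_C = [0.136895] × [0.0309639] = 0.0042388
Multiply by the mixture weights:
  π_A·L_A = 0.43 × 0.0198261 = 0.00852524
  π_B·L_B = 0.22 × 0.034339 = 0.00755459
  π_C·L_C = 0.35 × 0.0042388 = 0.00148358
Evidence: 0.00852524 + 0.00755459 + 0.00148358 = 0.0175634
So the posterior for Setting B is 0.00755459 / 0.0175634 ≈ 0.4301.

0.4301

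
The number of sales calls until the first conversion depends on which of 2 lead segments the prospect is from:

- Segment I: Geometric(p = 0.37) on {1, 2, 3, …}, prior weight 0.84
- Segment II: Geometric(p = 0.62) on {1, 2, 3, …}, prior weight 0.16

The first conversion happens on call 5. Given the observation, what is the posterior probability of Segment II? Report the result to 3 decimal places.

Posterior ∝ prior × likelihood, so P(k | x) ∝ w_k f_k(x); normalise over all components.
Geometric probabilities:
  f_I = 0.058286
  f_II = 0.0129278
Prior × likelihood for each component:
  w_I·f_I = 0.84 × 0.058286 = 0.0489602
  w_II·f_II = 0.16 × 0.0129278 = 0.00206845
Evidence: 0.0489602 + 0.00206845 = 0.0510287
P(Segment II | x) ≈ 0.041

0.041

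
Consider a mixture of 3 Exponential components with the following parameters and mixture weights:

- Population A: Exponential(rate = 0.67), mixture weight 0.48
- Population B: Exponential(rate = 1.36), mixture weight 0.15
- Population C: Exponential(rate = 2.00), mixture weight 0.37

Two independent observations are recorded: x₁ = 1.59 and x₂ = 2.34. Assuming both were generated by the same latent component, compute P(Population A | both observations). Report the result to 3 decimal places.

0.891

P(component k | x) = P(Z=k)·f_k(x) / marginal(x), where marginal(x) = Σ_j P(Z=j)·f_j(x).
Since both observations come from the same component, the likelihood for component k is f_k(x₁)·f_k(x₂).
  L_A = [0.67·e^(−0.67·1.59) = 0.67·e^(−1.0653) = 0.230898] × [0.139697] = 0.0322559
  L_B = [1.36·e^(−1.36·1.59) = 1.36·e^(−2.1624) = 0.156466] × [0.0564209] = 0.00882797
  L_C = [2.00·e^(−2.00·1.59) = 2.00·e^(−3.1800) = 0.0831713] × [0.018558] = 0.0015435
Multiply by the mixture weights:
  P(Z=A)·L_A = 0.48 × 0.0322559 = 0.0154828
  P(Z=B)·L_B = 0.15 × 0.00882797 = 0.00132419
  P(Z=C)·L_C = 0.37 × 0.0015435 = 0.000571093
Evidence: 0.0154828 + 0.00132419 + 0.000571093 = 0.0173781
So the posterior for Population A is 0.0154828 / 0.0173781 ≈ 0.891.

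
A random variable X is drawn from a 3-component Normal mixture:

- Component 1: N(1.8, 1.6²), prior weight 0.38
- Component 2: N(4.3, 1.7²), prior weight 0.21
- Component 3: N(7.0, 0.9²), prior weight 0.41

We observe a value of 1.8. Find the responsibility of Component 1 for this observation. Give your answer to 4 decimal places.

0.8501

The responsibility of component k is π_k f_k(x) divided by Σ_j π_j f_j(x).
Normal densities:
  p_1 = (1/(1.6·√(2π)))·exp(−(1.8−1.8)²/(2·1.6²)) = 0.249339·exp(-0.00000) = 0.249339
  p_2 = (1/(1.7·√(2π)))·exp(−(1.8−4.3)²/(2·1.7²)) = 0.234672·exp(-1.08131) = 0.0795888
  p_3 = (1/(0.9·√(2π)))·exp(−(1.8−7.0)²/(2·0.9²)) = 0.443269·exp(-16.69136) = 2.49864e-08
Weight by the priors:
  π_1·p_1 = 0.38 × 0.249339 = 0.0947488
  π_2·p_2 = 0.21 × 0.0795888 = 0.0167137
  π_3·p_3 = 0.41 × 2.49864e-08 = 1.02444e-08
Sum: 0.0947488 + 0.0167137 + 1.02444e-08 = 0.111462
Responsibility of Component 1: 0.0947488 / 0.111462 ≈ 0.8501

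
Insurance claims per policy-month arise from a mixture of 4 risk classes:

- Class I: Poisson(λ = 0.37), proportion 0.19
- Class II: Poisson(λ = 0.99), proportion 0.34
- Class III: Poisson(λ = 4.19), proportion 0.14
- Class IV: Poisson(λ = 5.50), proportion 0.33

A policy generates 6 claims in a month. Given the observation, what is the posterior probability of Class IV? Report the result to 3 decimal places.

Apply Bayes' rule: the posterior for each component is proportional to its prior times its likelihood at x.
Component likelihoods at x = 6 claims:
  L_I = e^(−0.37)·0.37^6/6! = 2.46144e-06
  L_II = e^(−0.99)·0.99^6/6! = 0.000485878
  L_III = e^(−4.19)·4.19^6/6! = 0.11383
  L_IV = e^(−5.50)·5.50^6/6! = 0.157117
Multiply by the mixture weights:
  π_I·L_I = 0.19 × 2.46144e-06 = 4.67673e-07
  π_II·L_II = 0.34 × 0.000485878 = 0.000165198
  π_III·L_III = 0.14 × 0.11383 = 0.0159362
  π_IV·L_IV = 0.33 × 0.157117 = 0.0518487
Denominator: 4.67673e-07 + 0.000165198 + 0.0159362 + 0.0518487 = 0.0679506
P(Class IV | x) ≈ 0.763

0.763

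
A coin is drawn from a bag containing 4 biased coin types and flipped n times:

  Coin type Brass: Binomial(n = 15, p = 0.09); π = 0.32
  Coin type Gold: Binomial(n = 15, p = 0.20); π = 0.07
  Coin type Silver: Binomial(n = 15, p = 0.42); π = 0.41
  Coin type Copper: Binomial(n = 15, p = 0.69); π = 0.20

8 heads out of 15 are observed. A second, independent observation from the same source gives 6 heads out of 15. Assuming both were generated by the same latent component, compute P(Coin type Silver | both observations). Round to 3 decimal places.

Posterior ∝ prior × likelihood, so P(k | x) ∝ P(Z=k) f_k(x); normalise over all components.
Since both observations come from the same component, the likelihood for component k is f_k(x₁)·f_k(x₂).
  p_Brass = [1.43146e-05] × [0.00113823] = 1.62933e-08
  p_Gold = [0.00345476] × [0.0429926] = 0.000148529
  p_Silver = [0.137575] × [0.204057] = 0.0280731
  p_Copper = [0.0909648] × [0.0142808] = 0.00129905
Multiply by the mixture weights:
  P(Z=Brass)·p_Brass = 0.32 × 1.62933e-08 = 5.21387e-09
  P(Z=Gold)·p_Gold = 0.07 × 0.000148529 = 1.03971e-05
  P(Z=Silver)·p_Silver = 0.41 × 0.0280731 = 0.01151
  P(Z=Copper)·p_Copper = 0.20 × 0.00129905 = 0.000259811
Sum: 5.21387e-09 + 1.03971e-05 + 0.01151 + 0.000259811 = 0.0117802
P(Coin type Silver | x) ≈ 0.977

0.977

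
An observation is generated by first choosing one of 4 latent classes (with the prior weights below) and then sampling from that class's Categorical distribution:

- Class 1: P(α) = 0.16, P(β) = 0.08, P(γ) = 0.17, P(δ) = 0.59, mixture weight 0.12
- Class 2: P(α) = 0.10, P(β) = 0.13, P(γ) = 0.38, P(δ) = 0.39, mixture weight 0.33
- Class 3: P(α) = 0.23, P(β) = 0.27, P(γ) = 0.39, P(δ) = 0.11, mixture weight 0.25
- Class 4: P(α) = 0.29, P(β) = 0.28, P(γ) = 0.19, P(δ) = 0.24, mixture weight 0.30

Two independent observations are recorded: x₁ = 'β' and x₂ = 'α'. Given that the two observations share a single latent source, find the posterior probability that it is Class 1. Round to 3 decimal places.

Posterior ∝ prior × likelihood, so P(k | x) ∝ π_k f_k(x); normalise over all components.
Since both observations come from the same component, the likelihood for component k is f_k(x₁)·f_k(x₂).
  L_1 = [0.08] × [0.16] = 0.0128
  L_2 = [0.13] × [0.1] = 0.013
  L_3 = [0.27] × [0.23] = 0.0621
  L_4 = [0.28] × [0.29] = 0.0812
Weight by the priors:
  π_1·L_1 = 0.12 × 0.0128 = 0.001536
  π_2·L_2 = 0.33 × 0.013 = 0.00429
  π_3·L_3 = 0.25 × 0.0621 = 0.015525
  π_4·L_4 = 0.30 × 0.0812 = 0.02436
Marginal: 0.001536 + 0.00429 + 0.015525 + 0.02436 = 0.045711
P(Class 1 | x) ≈ 0.034

0.034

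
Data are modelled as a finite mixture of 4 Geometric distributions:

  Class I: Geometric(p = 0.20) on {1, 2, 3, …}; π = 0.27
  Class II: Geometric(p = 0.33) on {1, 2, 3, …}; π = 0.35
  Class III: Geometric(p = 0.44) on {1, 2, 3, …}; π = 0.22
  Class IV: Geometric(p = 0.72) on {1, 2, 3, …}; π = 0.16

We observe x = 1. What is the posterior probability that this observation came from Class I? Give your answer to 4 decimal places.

The responsibility of component k is w_k f_k(x) divided by Σ_j w_j f_j(x).
Evaluate each component's likelihood at the observed value:
  p_I = 0.20·(1−0.20)^0 = 0.20·1 = 0.2
  p_II = 0.33·(1−0.33)^0 = 0.33·1 = 0.33
  p_III = 0.44·(1−0.44)^0 = 0.44·1 = 0.44
  p_IV = 0.72·(1−0.72)^0 = 0.72·1 = 0.72
Unnormalised posteriors:
  w_I·p_I = 0.27 × 0.2 = 0.054
  w_II·p_II = 0.35 × 0.33 = 0.1155
  w_III·p_III = 0.22 × 0.44 = 0.0968
  w_IV·p_IV = 0.16 × 0.72 = 0.1152
Sum: 0.054 + 0.1155 + 0.0968 + 0.1152 = 0.3815
So the posterior for Class I is 0.054 / 0.3815 ≈ 0.1415.

0.1415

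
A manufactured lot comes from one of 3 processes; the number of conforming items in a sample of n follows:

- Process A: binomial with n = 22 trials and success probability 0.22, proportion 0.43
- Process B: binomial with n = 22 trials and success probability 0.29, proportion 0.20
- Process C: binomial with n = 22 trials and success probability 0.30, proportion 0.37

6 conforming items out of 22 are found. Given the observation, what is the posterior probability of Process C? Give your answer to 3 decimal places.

0.388

Posterior ∝ prior × likelihood, so P(k | x) ∝ π_k f_k(x); normalise over all components.
Evaluate each component's likelihood at the observed value:
  p_A = 0.158805
  p_B = 0.18507
  p_C = 0.180763
Multiply by the mixture weights:
  π_A·p_A = 0.43 × 0.158805 = 0.0682862
  π_B·p_B = 0.20 × 0.18507 = 0.037014
  π_C·p_C = 0.37 × 0.180763 = 0.0668825
Normaliser: 0.0682862 + 0.037014 + 0.0668825 = 0.172183
Responsibility of Process C: 0.0668825 / 0.172183 ≈ 0.388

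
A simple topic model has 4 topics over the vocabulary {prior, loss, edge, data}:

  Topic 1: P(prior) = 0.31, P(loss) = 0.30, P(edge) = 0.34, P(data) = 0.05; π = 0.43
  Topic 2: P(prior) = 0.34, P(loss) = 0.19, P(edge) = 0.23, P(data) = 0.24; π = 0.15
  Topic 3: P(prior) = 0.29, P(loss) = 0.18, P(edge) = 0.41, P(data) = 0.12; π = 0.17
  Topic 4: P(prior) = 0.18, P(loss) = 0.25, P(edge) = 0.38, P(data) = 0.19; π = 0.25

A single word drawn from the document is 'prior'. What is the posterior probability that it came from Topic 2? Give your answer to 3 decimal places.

0.183

Posterior ∝ prior × likelihood, so P(k | x) ∝ w_k f_k(x); normalise over all components.
Categorical probabilities:
  p_1 = 0.31
  p_2 = 0.34
  p_3 = 0.29
  p_4 = 0.18
Prior × likelihood for each component:
  w_1·p_1 = 0.43 × 0.31 = 0.1333
  w_2·p_2 = 0.15 × 0.34 = 0.051
  w_3·p_3 = 0.17 × 0.29 = 0.0493
  w_4·p_4 = 0.25 × 0.18 = 0.045
Denominator: 0.1333 + 0.051 + 0.0493 + 0.045 = 0.2786
So the posterior for Topic 2 is 0.051 / 0.2786 ≈ 0.183.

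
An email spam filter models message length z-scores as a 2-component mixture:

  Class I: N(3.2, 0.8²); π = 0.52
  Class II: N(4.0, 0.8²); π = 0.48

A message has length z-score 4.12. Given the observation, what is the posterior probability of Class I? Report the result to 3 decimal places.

Posterior ∝ prior × likelihood, so P(k | x) ∝ P(Z=k) f_k(x); normalise over all components.
Component likelihoods at x = 4.12:
  L_I = (1/(0.8·√(2π)))·exp(−(4.12−3.2)²/(2·0.8²)) = 0.498678·exp(-0.66125) = 0.25742
  L_II = (1/(0.8·√(2π)))·exp(−(4.12−4.0)²/(2·0.8²)) = 0.498678·exp(-0.01125) = 0.493099
Unnormalised posteriors:
  P(Z=I)·L_I = 0.52 × 0.25742 = 0.133859
  P(Z=II)·L_II = 0.48 × 0.493099 = 0.236688
Evidence: 0.133859 + 0.236688 = 0.370546
P(Class I | the observation) = 0.133859 / 0.370546 ≈ 0.361

0.361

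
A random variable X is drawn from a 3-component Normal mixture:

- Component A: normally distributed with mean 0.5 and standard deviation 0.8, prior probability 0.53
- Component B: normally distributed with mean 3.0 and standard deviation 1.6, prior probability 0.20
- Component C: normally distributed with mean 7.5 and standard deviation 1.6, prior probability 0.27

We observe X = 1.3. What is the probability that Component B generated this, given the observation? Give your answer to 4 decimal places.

0.1503

By Bayes' theorem, P(k | x) = π_k f_k(x) / Σ_j π_j f_j(x).
Evaluate each component's likelihood at the observed value:
  p_A = (1/(0.8·√(2π)))·exp(−(1.3−0.5)²/(2·0.8²)) = 0.498678·exp(-0.50000) = 0.302463
  p_B = (1/(1.6·√(2π)))·exp(−(1.3−3.0)²/(2·1.6²)) = 0.249339·exp(-0.56445) = 0.141792
  p_C = (1/(1.6·√(2π)))·exp(−(1.3−7.5)²/(2·1.6²)) = 0.249339·exp(-7.50781) = 0.000136832
Weight by the priors:
  π_A·p_A = 0.53 × 0.302463 = 0.160306
  π_B·p_B = 0.20 × 0.141792 = 0.0283584
  π_C·p_C = 0.27 × 0.000136832 = 3.69447e-05
Evidence: 0.160306 + 0.0283584 + 3.69447e-05 = 0.188701
P(Component B | data) = 0.0283584 / 0.188701 ≈ 0.1503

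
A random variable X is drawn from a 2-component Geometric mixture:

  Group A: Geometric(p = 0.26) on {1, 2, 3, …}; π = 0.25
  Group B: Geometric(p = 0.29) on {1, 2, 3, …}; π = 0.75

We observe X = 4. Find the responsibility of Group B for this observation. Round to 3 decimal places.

Posterior ∝ prior × likelihood, so P(k | x) ∝ π_k f_k(x); normalise over all components.
Component likelihoods at x = 4:
  f_A = 0.26·(1−0.26)^3 = 0.26·0.405224 = 0.105358
  f_B = 0.29·(1−0.29)^3 = 0.29·0.357911 = 0.103794
Unnormalised posteriors:
  π_A·f_A = 0.25 × 0.105358 = 0.0263396
  π_B·f_B = 0.75 × 0.103794 = 0.0778456
Marginal: 0.0263396 + 0.0778456 = 0.104185
P(Group B | the observation) ≈ 0.747

0.747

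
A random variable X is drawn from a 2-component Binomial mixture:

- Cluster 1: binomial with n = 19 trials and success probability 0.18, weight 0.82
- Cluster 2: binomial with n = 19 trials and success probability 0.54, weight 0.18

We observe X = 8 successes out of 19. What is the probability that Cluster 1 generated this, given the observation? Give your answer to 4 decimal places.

The responsibility of component k is w_k f_k(x) divided by Σ_j w_j f_j(x).
Evaluate each component's likelihood at the observed value:
  p_1 = C(19,8)·0.18^8·0.82^11 = 75582·1.102e-06·0.112707 = 0.00938752
  p_2 = C(19,8)·0.54^8·0.46^11 = 75582·0.0072302·0.000195135 = 0.106636
Weight by the priors:
  w_1·p_1 = 0.82 × 0.00938752 = 0.00769777
  w_2·p_2 = 0.18 × 0.106636 = 0.0191945
Marginal: 0.00769777 + 0.0191945 = 0.0268923
P(Cluster 1 | 8 successes out of 19) = 0.00769777 / 0.0268923 ≈ 0.2862

0.2862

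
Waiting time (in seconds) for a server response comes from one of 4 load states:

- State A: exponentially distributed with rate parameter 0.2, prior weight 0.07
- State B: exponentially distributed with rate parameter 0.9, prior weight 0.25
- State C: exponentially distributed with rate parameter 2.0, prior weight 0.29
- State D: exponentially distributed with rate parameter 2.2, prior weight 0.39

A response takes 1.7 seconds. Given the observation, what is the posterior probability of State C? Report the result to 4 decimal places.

The responsibility of component k is P(Z=k) f_k(x) divided by Σ_j P(Z=j) f_j(x).
Exponential densities:
  p_A = 0.2·e^(−0.2·1.7) = 0.2·e^(−0.3400) = 0.142354
  p_B = 0.9·e^(−0.9·1.7) = 0.9·e^(−1.5300) = 0.194882
  p_C = 2.0·e^(−2.0·1.7) = 2.0·e^(−3.4000) = 0.0667465
  p_D = 2.2·e^(−2.2·1.7) = 2.2·e^(−3.7400) = 0.052259
Unnormalised posteriors:
  P(Z=A)·p_A = 0.07 × 0.142354 = 0.00996478
  P(Z=B)·p_B = 0.25 × 0.194882 = 0.0487205
  P(Z=C)·p_C = 0.29 × 0.0667465 = 0.0193565
  P(Z=D)·p_D = 0.39 × 0.052259 = 0.020381
Normaliser: 0.00996478 + 0.0487205 + 0.0193565 + 0.020381 = 0.0984228
Responsibility of State C: 0.0193565 / 0.0984228 ≈ 0.1967

0.1967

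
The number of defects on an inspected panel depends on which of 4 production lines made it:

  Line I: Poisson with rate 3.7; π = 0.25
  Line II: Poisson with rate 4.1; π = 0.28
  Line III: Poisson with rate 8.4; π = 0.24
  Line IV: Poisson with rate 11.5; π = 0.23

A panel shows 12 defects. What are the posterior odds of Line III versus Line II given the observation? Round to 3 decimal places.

Only the two components matter; the odds are (w_i f_i(x)) / (w_j f_j(x)).
Evaluate each component's likelihood at the observed value:
  p_I = e^(−3.7)·3.7^12/12! = 0.000339777
  p_II = e^(−4.1)·4.1^12/12! = 0.00078066
  p_III = e^(−8.4)·8.4^12/12! = 0.057935
  p_IV = e^(−11.5)·11.5^12/12! = 0.113149
Posterior odds = (w_III·p_III) / (w_II·p_II) = (0.24·0.057935) / (0.28·0.00078066) = 0.0139044 / 0.000218585 ≈ 63.611

63.611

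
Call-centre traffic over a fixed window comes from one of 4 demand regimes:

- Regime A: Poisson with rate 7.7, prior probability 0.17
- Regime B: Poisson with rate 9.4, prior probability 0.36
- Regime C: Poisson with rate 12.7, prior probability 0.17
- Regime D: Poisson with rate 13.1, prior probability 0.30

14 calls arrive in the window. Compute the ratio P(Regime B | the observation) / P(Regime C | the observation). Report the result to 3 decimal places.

0.850

Only the two components matter; the odds are (w_i f_i(x)) / (w_j f_j(x)).
Component likelihoods at x = 14 calls:
  f_A = e^(−7.7)·7.7^14/14! = 0.0133781
  f_B = e^(−9.4)·9.4^14/14! = 0.0399037
  f_C = e^(−12.7)·12.7^14/14! = 0.0993811
  f_D = e^(−13.1)·13.1^14/14! = 0.102833
0.0143653 / 0.0168948 ≈ 0.850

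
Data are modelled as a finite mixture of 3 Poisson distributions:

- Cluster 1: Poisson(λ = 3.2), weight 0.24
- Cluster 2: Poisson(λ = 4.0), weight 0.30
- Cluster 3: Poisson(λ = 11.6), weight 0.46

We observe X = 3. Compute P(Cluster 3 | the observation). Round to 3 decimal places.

By Bayes' theorem, P(k | x) = P(Z=k) f_k(x) / Σ_j P(Z=j) f_j(x).
Poisson probabilities:
  L_1 = 0.222616
  L_2 = 0.195367
  L_3 = 0.00238455
Weight by the priors:
  P(Z=1)·L_1 = 0.24 × 0.222616 = 0.0534278
  P(Z=2)·L_2 = 0.30 × 0.195367 = 0.05861
  P(Z=3)·L_3 = 0.46 × 0.00238455 = 0.00109689
Normaliser: 0.0534278 + 0.05861 + 0.00109689 = 0.113135
Responsibility of Cluster 3: 0.00109689 / 0.113135 ≈ 0.010

0.010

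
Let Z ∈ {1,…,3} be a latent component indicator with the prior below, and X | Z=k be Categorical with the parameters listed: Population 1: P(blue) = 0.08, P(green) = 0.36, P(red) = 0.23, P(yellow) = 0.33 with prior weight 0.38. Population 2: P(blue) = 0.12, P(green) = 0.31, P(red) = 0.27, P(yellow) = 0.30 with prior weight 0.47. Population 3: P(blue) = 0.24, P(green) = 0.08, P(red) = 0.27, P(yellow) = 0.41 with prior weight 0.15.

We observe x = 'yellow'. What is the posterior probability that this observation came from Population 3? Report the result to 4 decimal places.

0.1876

Posterior ∝ prior × likelihood, so P(k | x) ∝ π_k f_k(x); normalise over all components.
Categorical probabilities:
  f_1 = P(yellow | comp) = 0.33
  f_2 = P(yellow | comp) = 0.30
  f_3 = P(yellow | comp) = 0.41
Multiply by the mixture weights:
  π_1·f_1 = 0.38 × 0.33 = 0.1254
  π_2·f_2 = 0.47 × 0.3 = 0.141
  π_3·f_3 = 0.15 × 0.41 = 0.0615
Marginal: 0.1254 + 0.141 + 0.0615 = 0.3279
P(Population 3 | x) ≈ 0.1876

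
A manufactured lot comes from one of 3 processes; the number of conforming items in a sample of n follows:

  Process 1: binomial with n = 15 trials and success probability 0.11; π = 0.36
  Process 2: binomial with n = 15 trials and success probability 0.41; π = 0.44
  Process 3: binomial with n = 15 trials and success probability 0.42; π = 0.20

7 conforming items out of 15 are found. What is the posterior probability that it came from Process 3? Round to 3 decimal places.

0.319

Apply Bayes' rule: the posterior for each component is proportional to its prior times its likelihood at x.
Binomial probabilities:
  L_1 = C(15,7)·0.11^7·0.89^8 = 6435·1.94872e-07·0.393659 = 0.000493648
  L_2 = C(15,7)·0.41^7·0.59^8 = 6435·0.00194754·0.014683 = 0.184014
  L_3 = C(15,7)·0.42^7·0.58^8 = 6435·0.00230539·0.0128063 = 0.189984
Unnormalised posteriors:
  π_1·L_1 = 0.36 × 0.000493648 = 0.000177713
  π_2·L_2 = 0.44 × 0.184014 = 0.0809663
  π_3·L_3 = 0.20 × 0.189984 = 0.0379968
Marginal: 0.000177713 + 0.0809663 + 0.0379968 = 0.119141
P(Process 3 | 7 conforming items out of 15) = 0.0379968 / 0.119141 ≈ 0.319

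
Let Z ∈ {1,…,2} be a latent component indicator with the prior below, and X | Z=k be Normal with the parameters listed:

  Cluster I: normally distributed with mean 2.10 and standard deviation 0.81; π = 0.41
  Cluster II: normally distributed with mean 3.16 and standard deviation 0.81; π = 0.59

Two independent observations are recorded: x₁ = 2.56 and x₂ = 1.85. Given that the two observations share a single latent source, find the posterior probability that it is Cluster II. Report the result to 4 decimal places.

The responsibility of component k is w_k f_k(x) divided by Σ_j w_j f_j(x).
Since both observations come from the same component, the likelihood for component k is f_k(x₁)·f_k(x₂).
  p_I = [0.419172] × [0.469612] = 0.196849
  p_II = [0.374349] × [0.133184] = 0.0498575
Prior × likelihood for each component:
  w_I·p_I = 0.41 × 0.196849 = 0.0807079
  w_II·p_II = 0.59 × 0.0498575 = 0.0294159
Evidence: 0.0807079 + 0.0294159 = 0.110124
P(Cluster II | x₁, x₂) = 0.0294159 / 0.110124 ≈ 0.2671

0.2671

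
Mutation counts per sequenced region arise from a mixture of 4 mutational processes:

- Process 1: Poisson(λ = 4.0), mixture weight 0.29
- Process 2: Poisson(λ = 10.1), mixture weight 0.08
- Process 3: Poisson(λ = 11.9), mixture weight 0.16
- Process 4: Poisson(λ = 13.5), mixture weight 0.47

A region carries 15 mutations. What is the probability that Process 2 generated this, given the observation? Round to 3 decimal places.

Apply Bayes' rule: the posterior for each component is proportional to its prior times its likelihood at x.
Poisson probabilities:
  f_1 = 1.50391e-05
  f_2 = 0.0364709
  f_3 = 0.0705668
  f_4 = 0.0945217
Prior × likelihood for each component:
  P(Z=1)·f_1 = 0.29 × 1.50391e-05 = 4.36134e-06
  P(Z=2)·f_2 = 0.08 × 0.0364709 = 0.00291767
  P(Z=3)·f_3 = 0.16 × 0.0705668 = 0.0112907
  P(Z=4)·f_4 = 0.47 × 0.0945217 = 0.0444252
Sum: 4.36134e-06 + 0.00291767 + 0.0112907 + 0.0444252 = 0.0586379
P(Process 2 | the observation) ≈ 0.050

0.050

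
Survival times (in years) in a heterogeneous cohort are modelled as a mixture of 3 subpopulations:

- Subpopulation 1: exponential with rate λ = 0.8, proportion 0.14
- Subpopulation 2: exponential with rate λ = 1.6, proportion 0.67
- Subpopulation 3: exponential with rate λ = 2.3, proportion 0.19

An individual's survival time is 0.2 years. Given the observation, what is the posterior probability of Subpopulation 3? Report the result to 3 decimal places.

P(component k | x) = π_k·f_k(x) / marginal(x), where marginal(x) = Σ_j π_j·f_j(x).
Evaluate each component's likelihood at the observed value:
  L_1 = 0.681715
  L_2 = 1.16184
  L_3 = 1.45195
Multiply by the mixture weights:
  π_1·L_1 = 0.14 × 0.681715 = 0.0954401
  π_2·L_2 = 0.67 × 1.16184 = 0.778432
  π_3·L_3 = 0.19 × 1.45195 = 0.275871
Evidence: 0.0954401 + 0.778432 + 0.275871 = 1.14974
Responsibility of Subpopulation 3: 0.275871 / 1.14974 ≈ 0.240

0.240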